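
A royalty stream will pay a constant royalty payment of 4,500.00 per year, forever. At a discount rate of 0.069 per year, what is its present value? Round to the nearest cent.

65217.39

Level perpetuity: PV = C / r = 4,500.00 / 0.069 = 65,217.39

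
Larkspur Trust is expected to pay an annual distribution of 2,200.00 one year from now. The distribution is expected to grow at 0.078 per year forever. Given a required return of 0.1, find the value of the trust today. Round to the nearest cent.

100000.00

Growing perpetuity: P = D₁ / (r − g) = 2,200.0000 / (0.1 − 0.078) = 100,000.00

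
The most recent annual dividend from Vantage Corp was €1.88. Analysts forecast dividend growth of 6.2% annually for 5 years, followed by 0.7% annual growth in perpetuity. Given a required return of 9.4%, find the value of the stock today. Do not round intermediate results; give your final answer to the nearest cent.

€27.37

D_1 = 1.99656
D_2 = 2.12035
D_3 = 2.25181
D_4 = 2.39142
D_5 = 2.53969
Terminal value at year 5: TV = D_5×(1+g_2)/(r−g_2) = 2.55747/0.087 = 29.39616
P_0 = D_1/(1+r)^1 + D_2/(1+r)^2 + D_3/(1+r)^3 + D_4/(1+r)^4 + D_5/(1+r)^5 + TV/(1+r)^5
    = 1.82501 + 1.77163 + 1.71981 + 1.66950 + 1.62067 + 18.75876 = 27.36537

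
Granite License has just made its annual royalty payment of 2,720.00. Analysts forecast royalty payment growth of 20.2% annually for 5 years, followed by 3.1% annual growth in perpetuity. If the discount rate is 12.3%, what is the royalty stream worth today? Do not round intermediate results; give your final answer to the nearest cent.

59575.63

D_1 = 3269.44000
D_2 = 3929.86688
D_3 = 4723.69999
D_4 = 5677.88739
D_5 = 6824.82064
Terminal value at year 5: TV = D_5×(1+g_2)/(r−g_2) = 7036.39008/0.092 = 76482.50087
P_0 = D_1/(1+r)^1 + D_2/(1+r)^2 + D_3/(1+r)^3 + D_4/(1+r)^4 + D_5/(1+r)^5 + TV/(1+r)^5
    = 2911.34461 + 3116.14980 + 3335.36247 + 3569.99617 + 3821.13570 + 42821.64029 = 59575.62904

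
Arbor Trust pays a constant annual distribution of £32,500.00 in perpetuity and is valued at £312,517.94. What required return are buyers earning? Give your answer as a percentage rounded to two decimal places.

10.40%

P = C/r ⇒ r = C/P = £32,500.00/£312,517.94 = 0.103994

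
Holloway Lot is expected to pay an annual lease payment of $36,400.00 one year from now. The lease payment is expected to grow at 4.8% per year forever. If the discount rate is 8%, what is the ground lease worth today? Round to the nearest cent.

$1137500.00

Growing perpetuity: P = D₁ / (r − g) = $36,400.0000 / (0.08 − 0.048) = $1,137,500.00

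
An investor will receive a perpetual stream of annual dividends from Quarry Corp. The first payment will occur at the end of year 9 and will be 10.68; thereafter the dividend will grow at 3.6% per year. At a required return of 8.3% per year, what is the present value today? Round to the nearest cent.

Value at end of year 8: C₁ / (r − g) = 10.68 / (0.083 − 0.036) = 227.2340
Discount to today: PV = 227.2340 / (1 + 0.083)^8 = 227.2340 / 1.892464 = 120.07

120.07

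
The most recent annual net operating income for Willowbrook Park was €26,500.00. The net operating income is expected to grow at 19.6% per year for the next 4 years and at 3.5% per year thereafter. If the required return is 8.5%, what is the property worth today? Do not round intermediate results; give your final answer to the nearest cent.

€945911.35

D_1 = 31694.00000
D_2 = 37906.02400
D_3 = 45335.60470
D_4 = 54221.38323
Terminal value at year 4: TV = D_4×(1+g_2)/(r−g_2) = 56119.13164/0.05 = 1122382.63278
P_0 = D_1/(1+r)^1 + D_2/(1+r)^2 + D_3/(1+r)^3 + D_4/(1+r)^4 + TV/(1+r)^4
    = 29211.05991 + 32199.47249 + 35493.61207 + 39124.75579 + 809882.44492 = 945911.34518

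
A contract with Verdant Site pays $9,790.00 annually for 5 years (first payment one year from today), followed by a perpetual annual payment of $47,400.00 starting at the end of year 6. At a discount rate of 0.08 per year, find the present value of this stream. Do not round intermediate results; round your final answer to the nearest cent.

$442334.18

PV of 5-year annuity: $9,790.00 × [1 − (1+0.08)^−5] / 0.08 = 39088.63126
Perpetuity value at year 5: $47,400.00 / 0.08 = 592500.00000
PV of perpetuity: 592500.00000 / (1+0.08)^5 = 403245.54424
Total PV = 39088.63126 + 403245.54424 = 442334.17551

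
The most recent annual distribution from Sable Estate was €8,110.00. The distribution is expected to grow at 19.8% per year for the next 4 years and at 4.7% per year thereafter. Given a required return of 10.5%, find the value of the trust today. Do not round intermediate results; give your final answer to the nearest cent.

€242128.24

D_1 = 9715.78000
D_2 = 11639.50444
D_3 = 13944.12632
D_4 = 16705.06333
Terminal value at year 4: TV = D_4×(1+g_2)/(r−g_2) = 17490.20131/0.058 = 301555.19495
P_0 = D_1/(1+r)^1 + D_2/(1+r)^2 + D_3/(1+r)^3 + D_4/(1+r)^4 + TV/(1+r)^4
    = 8792.56109 + 9532.56849 + 10334.85706 + 11204.66856 + 202263.58587 = 242128.24107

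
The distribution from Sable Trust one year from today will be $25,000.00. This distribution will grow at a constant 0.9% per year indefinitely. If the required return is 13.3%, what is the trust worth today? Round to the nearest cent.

$201612.90

Growing perpetuity: P = D₁ / (r − g) = $25,000.0000 / (0.133 − 0.009) = $201,612.90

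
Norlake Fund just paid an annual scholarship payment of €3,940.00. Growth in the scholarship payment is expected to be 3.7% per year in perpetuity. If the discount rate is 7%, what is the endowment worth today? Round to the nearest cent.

D₁ = D₀ × (1 + g) = €3,940.00 × 1.037 = €4,085.7800
Growing perpetuity: P = D₁ / (r − g) = €4,085.7800 / (0.07 − 0.037) = €123,811.52

€123811.52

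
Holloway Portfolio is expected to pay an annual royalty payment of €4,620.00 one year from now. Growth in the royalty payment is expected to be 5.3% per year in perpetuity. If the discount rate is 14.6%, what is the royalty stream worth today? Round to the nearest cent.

€49677.42

Growing perpetuity: P = D₁ / (r − g) = €4,620.0000 / (0.146 − 0.053) = €49,677.42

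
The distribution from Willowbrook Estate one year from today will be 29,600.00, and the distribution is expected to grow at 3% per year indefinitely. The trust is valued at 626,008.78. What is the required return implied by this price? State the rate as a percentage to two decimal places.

P = D₁/(r − g) ⇒ r = D₁/P + g = 29,600.0000/626,008.78 + 0.03 = 0.047284 + 0.03 = 0.077284

7.73%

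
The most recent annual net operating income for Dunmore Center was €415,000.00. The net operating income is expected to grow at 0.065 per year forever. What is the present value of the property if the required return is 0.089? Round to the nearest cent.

€18415625.00

D₁ = D₀ × (1 + g) = €415,000.00 × 1.065 = €441,975.0000
Growing perpetuity: P = D₁ / (r − g) = €441,975.0000 / (0.089 − 0.065) = €18,415,625.00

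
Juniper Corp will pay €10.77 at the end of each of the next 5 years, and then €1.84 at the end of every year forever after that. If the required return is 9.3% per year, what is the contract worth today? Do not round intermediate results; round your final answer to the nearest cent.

€54.25

PV of 5-year annuity: €10.77 × [1 − (1+0.093)^−5] / 0.093 = 41.56748
Perpetuity value at year 5: €1.84 / 0.093 = 19.78495
PV of perpetuity: 19.78495 / (1+0.093)^5 = 12.68335
Total PV = 41.56748 + 12.68335 = 54.25083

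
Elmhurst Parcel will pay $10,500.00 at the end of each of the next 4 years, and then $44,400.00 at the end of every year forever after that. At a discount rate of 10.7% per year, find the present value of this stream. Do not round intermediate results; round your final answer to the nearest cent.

$309103.14

PV of 4-year annuity: $10,500.00 × [1 − (1+0.107)^−4] / 0.107 = 32785.43855
Perpetuity value at year 4: $44,400.00 / 0.107 = 414953.27103
PV of perpetuity: 414953.27103 / (1+0.107)^4 = 276317.70231
Total PV = 32785.43855 + 276317.70231 = 309103.14086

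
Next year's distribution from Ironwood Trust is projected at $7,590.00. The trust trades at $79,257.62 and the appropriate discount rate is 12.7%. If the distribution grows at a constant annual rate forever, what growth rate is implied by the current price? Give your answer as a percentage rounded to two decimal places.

3.12%

P = D₁/(r−g) ⇒ g = r − D₁/P = 0.127 − $7,590.00/$79,257.62 = 0.031236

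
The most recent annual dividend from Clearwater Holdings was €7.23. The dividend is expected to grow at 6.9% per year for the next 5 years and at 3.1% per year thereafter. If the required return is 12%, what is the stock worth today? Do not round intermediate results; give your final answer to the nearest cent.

D_1 = 7.72887
D_2 = 8.26216
D_3 = 8.83225
D_4 = 9.44168
D_5 = 10.09315
Terminal value at year 5: TV = D_5×(1+g_2)/(r−g_2) = 10.40604/0.089 = 116.92180
P_0 = D_1/(1+r)^1 + D_2/(1+r)^2 + D_3/(1+r)^3 + D_4/(1+r)^4 + D_5/(1+r)^5 + TV/(1+r)^5
    = 6.90078 + 6.58654 + 6.28662 + 6.00036 + 5.72713 + 66.34457 = 97.84599

€97.85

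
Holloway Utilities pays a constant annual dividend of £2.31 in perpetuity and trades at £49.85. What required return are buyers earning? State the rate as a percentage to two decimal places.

4.63%

P = C/r ⇒ r = C/P = £2.31/£49.85 = 0.046339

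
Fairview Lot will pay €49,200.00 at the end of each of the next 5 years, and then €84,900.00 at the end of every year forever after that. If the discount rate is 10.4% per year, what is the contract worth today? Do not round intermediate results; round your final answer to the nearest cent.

€682386.70

PV of 5-year annuity: €49,200.00 × [1 − (1+0.104)^−5] / 0.104 = 184616.39349
Perpetuity value at year 5: €84,900.00 / 0.104 = 816346.15385
PV of perpetuity: 816346.15385 / (1+0.104)^5 = 497770.30410
Total PV = 184616.39349 + 497770.30410 = 682386.69759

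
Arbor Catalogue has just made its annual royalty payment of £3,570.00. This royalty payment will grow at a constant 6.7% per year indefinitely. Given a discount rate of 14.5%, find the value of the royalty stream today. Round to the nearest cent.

£48835.77

D₁ = D₀ × (1 + g) = £3,570.00 × 1.067 = £3,809.1900
Growing perpetuity: P = D₁ / (r − g) = £3,809.1900 / (0.145 − 0.067) = £48,835.77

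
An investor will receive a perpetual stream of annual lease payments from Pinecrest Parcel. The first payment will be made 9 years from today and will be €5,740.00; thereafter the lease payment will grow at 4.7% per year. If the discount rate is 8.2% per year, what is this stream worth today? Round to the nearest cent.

Value at end of year 8: C₁ / (r − g) = €5,740.00 / (0.082 − 0.047) = €164,000.0000
Discount to today: PV = €164,000.0000 / (1 + 0.082)^8 = €164,000.0000 / 1.878530 = €87,302.32

€87302.32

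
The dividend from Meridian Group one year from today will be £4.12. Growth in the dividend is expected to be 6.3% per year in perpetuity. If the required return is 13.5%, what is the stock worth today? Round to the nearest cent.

£57.22

Growing perpetuity: P = D₁ / (r − g) = £4.1200 / (0.135 − 0.063) = £57.22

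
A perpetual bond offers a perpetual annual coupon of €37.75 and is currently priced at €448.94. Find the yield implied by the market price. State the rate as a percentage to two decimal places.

8.41%

P = C/r ⇒ r = C/P = €37.75/€448.94 = 0.084087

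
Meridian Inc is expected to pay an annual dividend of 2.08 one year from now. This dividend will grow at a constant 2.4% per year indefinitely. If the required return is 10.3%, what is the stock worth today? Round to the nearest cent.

26.33

Growing perpetuity: P = D₁ / (r − g) = 2.0800 / (0.103 − 0.024) = 26.33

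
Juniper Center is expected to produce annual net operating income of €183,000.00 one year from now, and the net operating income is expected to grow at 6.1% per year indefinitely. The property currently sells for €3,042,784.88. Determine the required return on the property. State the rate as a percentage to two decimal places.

P = D₁/(r − g) ⇒ r = D₁/P + g = €183,000.0000/€3,042,784.88 + 0.061 = 0.060142 + 0.061 = 0.121142

12.11%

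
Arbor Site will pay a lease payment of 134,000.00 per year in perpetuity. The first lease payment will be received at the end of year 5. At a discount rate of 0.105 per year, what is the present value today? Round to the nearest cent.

Value at end of year 4: C / r = 134,000.00 / 0.105 = 1,276,190.4762
Discount to today: PV = 1,276,190.4762 / (1 + 0.105)^4 = 1,276,190.4762 / 1.490902 = 855,985.46

855985.46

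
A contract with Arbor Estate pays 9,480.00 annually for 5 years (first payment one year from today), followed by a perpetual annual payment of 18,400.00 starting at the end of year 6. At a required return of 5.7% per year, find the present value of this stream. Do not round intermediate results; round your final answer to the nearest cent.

284924.08

PV of 5-year annuity: 9,480.00 × [1 − (1+0.057)^−5] / 0.057 = 40261.23403
Perpetuity value at year 5: 18,400.00 / 0.057 = 322807.01754
PV of perpetuity: 322807.01754 / (1+0.057)^5 = 244662.85023
Total PV = 40261.23403 + 244662.85023 = 284924.08426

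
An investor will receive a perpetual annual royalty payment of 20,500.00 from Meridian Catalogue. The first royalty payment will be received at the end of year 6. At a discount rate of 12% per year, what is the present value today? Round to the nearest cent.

Value at end of year 5: C / r = 20,500.00 / 0.12 = 170,833.3333
Discount to today: PV = 170,833.3333 / (1 + 0.12)^5 = 170,833.3333 / 1.762342 = 96,935.42

96935.42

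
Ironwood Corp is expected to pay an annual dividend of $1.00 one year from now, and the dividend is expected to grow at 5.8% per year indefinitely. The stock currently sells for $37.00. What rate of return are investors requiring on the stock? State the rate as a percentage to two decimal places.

8.50%

P = D₁/(r − g) ⇒ r = D₁/P + g = $1.0000/$37.00 + 0.058 = 0.027027 + 0.058 = 0.085027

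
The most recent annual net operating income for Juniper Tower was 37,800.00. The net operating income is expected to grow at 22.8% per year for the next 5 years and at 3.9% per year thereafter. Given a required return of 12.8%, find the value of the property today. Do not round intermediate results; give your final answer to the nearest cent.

D_1 = 46418.40000
D_2 = 57001.79520
D_3 = 69998.20451
D_4 = 85957.79513
D_5 = 105556.17242
Terminal value at year 5: TV = D_5×(1+g_2)/(r−g_2) = 109672.86315/0.089 = 1232279.36121
P_0 = D_1/(1+r)^1 + D_2/(1+r)^2 + D_3/(1+r)^3 + D_4/(1+r)^4 + D_5/(1+r)^5 + TV/(1+r)^5
    = 41151.06383 + 44799.20779 + 48770.76876 + 53094.41847 + 57801.37047 + 674782.29116 = 920399.12048

920399.12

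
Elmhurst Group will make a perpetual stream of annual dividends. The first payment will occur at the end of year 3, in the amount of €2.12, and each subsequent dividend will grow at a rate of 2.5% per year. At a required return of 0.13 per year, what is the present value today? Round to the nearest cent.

€15.81

Value at end of year 2: C₁ / (r − g) = €2.12 / (0.13 − 0.025) = €20.1905
Discount to today: PV = €20.1905 / (1 + 0.13)^2 = €20.1905 / 1.276900 = €15.81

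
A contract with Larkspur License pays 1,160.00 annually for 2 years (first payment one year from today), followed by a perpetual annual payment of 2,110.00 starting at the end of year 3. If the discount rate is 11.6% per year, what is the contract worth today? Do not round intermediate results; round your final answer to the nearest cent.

16575.63

PV of 2-year annuity: 1,160.00 × [1 − (1+0.116)^−2] / 0.116 = 1970.81230
Perpetuity value at year 2: 2,110.00 / 0.116 = 18189.65517
PV of perpetuity: 18189.65517 / (1+0.116)^2 = 14604.81556
Total PV = 1970.81230 + 14604.81556 = 16575.62786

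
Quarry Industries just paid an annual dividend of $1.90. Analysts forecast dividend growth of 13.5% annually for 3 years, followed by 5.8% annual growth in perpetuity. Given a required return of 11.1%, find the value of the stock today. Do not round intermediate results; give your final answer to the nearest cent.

D_1 = 2.15650
D_2 = 2.44763
D_3 = 2.77806
Terminal value at year 3: TV = D_3×(1+g_2)/(r−g_2) = 2.93918/0.053 = 55.45631
P_0 = D_1/(1+r)^1 + D_2/(1+r)^2 + D_3/(1+r)^3 + TV/(1+r)^3
    = 1.94104 + 1.98297 + 2.02581 + 40.43978 = 46.38961

$46.39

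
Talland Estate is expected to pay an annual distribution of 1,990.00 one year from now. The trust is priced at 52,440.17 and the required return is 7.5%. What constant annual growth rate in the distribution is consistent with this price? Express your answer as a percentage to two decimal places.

3.71%

P = D₁/(r−g) ⇒ g = r − D₁/P = 0.075 − 1,990.00/52,440.17 = 0.037052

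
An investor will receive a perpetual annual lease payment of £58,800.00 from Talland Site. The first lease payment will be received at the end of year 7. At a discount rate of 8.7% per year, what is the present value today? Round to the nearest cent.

Value at end of year 6: C / r = £58,800.00 / 0.087 = £675,862.0690
Discount to today: PV = £675,862.0690 / (1 + 0.087)^6 = £675,862.0690 / 1.649595 = £409,714.00

£409714.00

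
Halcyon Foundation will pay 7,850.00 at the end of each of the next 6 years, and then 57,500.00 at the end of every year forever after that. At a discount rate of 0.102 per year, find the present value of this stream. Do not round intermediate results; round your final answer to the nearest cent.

348748.31

PV of 6-year annuity: 7,850.00 × [1 − (1+0.102)^−6] / 0.102 = 33989.34328
Perpetuity value at year 6: 57,500.00 / 0.102 = 563725.49020
PV of perpetuity: 563725.49020 / (1+0.102)^6 = 314758.96301
Total PV = 33989.34328 + 314758.96301 = 348748.30629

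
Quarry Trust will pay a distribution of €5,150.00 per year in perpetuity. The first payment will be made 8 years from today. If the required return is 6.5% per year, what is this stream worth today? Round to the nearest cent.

€50985.49

Value at end of year 7: C / r = €5,150.00 / 0.065 = €79,230.7692
Discount to today: PV = €79,230.7692 / (1 + 0.065)^7 = €79,230.7692 / 1.553987 = €50,985.49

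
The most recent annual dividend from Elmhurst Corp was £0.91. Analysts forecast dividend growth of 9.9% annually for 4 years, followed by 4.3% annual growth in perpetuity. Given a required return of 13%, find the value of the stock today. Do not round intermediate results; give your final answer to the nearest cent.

D_1 = 1.00009
D_2 = 1.09910
D_3 = 1.20791
D_4 = 1.32749
Terminal value at year 4: TV = D_4×(1+g_2)/(r−g_2) = 1.38457/0.087 = 15.91465
P_0 = D_1/(1+r)^1 + D_2/(1+r)^2 + D_3/(1+r)^3 + D_4/(1+r)^4 + TV/(1+r)^4
    = 0.88504 + 0.86076 + 0.83714 + 0.81418 + 9.76076 = 13.15786

£13.16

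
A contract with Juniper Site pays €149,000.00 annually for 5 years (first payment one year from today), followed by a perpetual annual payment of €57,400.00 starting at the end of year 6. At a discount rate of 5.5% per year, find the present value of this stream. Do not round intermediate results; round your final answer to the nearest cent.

€1434794.42

PV of 5-year annuity: €149,000.00 × [1 − (1+0.055)^−5] / 0.055 = 636272.38687
Perpetuity value at year 5: €57,400.00 / 0.055 = 1043636.36364
PV of perpetuity: 1043636.36364 / (1+0.055)^5 = 798522.03474
Total PV = 636272.38687 + 798522.03474 = 1434794.42160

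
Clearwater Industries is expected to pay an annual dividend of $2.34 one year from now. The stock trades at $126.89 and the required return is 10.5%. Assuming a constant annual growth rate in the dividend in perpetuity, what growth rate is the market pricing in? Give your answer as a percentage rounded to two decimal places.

P = D₁/(r−g) ⇒ g = r − D₁/P = 0.105 − $2.34/$126.89 = 0.086559

8.66%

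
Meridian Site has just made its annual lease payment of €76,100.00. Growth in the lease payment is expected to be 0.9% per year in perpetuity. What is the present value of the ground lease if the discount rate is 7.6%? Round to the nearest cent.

D₁ = D₀ × (1 + g) = €76,100.00 × 1.009 = €76,784.9000
Growing perpetuity: P = D₁ / (r − g) = €76,784.9000 / (0.076 − 0.009) = €1,146,043.28

€1146043.28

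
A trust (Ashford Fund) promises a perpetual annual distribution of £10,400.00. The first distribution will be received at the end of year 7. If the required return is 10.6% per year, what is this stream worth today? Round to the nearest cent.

£53603.94

Value at end of year 6: C / r = £10,400.00 / 0.106 = £98,113.2075
Discount to today: PV = £98,113.2075 / (1 + 0.106)^6 = £98,113.2075 / 1.830336 = £53,603.94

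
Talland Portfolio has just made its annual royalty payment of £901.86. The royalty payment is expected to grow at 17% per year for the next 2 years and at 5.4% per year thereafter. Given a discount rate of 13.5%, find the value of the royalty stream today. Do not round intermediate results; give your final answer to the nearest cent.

D_1 = 1055.17620
D_2 = 1234.55615
Terminal value at year 2: TV = D_2×(1+g_2)/(r−g_2) = 1301.22219/0.081 = 16064.47144
P_0 = D_1/(1+r)^1 + D_2/(1+r)^2 + TV/(1+r)^2
    = 929.67066 + 958.33892 + 12470.23729 = 14358.24687

£14358.25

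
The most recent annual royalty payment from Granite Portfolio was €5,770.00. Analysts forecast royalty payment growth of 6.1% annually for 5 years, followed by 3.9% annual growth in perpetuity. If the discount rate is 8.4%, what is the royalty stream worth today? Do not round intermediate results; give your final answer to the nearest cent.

D_1 = 6121.97000
D_2 = 6495.41017
D_3 = 6891.63019
D_4 = 7312.01963
D_5 = 7758.05283
Terminal value at year 5: TV = D_5×(1+g_2)/(r−g_2) = 8060.61689/0.045 = 179124.81978
P_0 = D_1/(1+r)^1 + D_2/(1+r)^2 + D_3/(1+r)^3 + D_4/(1+r)^4 + D_5/(1+r)^5 + TV/(1+r)^5
    = 5647.57380 + 5527.74521 + 5410.45910 + 5295.66153 + 5183.29971 + 119676.63114 = 146741.37049

€146741.37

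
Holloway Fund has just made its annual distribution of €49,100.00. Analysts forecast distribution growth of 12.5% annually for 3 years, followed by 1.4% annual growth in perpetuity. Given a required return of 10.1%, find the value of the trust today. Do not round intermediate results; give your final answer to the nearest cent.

D_1 = 55237.50000
D_2 = 62142.18750
D_3 = 69909.96094
Terminal value at year 3: TV = D_3×(1+g_2)/(r−g_2) = 70888.70039/0.087 = 814812.64817
P_0 = D_1/(1+r)^1 + D_2/(1+r)^2 + D_3/(1+r)^3 + TV/(1+r)^3
    = 50170.29973 + 51263.93024 + 52381.40011 + 610514.24954 = 764329.87961

€764329.88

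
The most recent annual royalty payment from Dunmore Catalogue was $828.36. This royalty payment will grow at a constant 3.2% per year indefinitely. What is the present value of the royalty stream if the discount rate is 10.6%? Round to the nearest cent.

$11552.26

D₁ = D₀ × (1 + g) = $828.36 × 1.032 = $854.8675
Growing perpetuity: P = D₁ / (r − g) = $854.8675 / (0.106 − 0.032) = $11,552.26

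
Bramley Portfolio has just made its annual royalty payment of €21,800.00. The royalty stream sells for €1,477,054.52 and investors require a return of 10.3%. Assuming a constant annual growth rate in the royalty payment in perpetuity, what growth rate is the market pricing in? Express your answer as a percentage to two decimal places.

P = D₀(1+g)/(r−g) ⇒ P(r−g) = D₀(1+g) ⇒ g(P+D₀) = P·r − D₀
g = (P·r − D₀)/(P + D₀) = (€1,477,054.52×0.103 − €21,800.00) / (€1,477,054.52 + €21,800.00) = 0.086957

8.70%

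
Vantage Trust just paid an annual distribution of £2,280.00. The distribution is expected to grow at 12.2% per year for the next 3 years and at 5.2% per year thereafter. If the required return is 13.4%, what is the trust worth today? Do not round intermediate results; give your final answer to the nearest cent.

D_1 = 2558.16000
D_2 = 2870.25552
D_3 = 3220.42669
Terminal value at year 3: TV = D_3×(1+g_2)/(r−g_2) = 3387.88888/0.082 = 41315.71807
P_0 = D_1/(1+r)^1 + D_2/(1+r)^2 + D_3/(1+r)^3 + TV/(1+r)^3
    = 2255.87302 + 2232.00134 + 2208.38228 + 28331.92879 = 35028.18543

£35028.19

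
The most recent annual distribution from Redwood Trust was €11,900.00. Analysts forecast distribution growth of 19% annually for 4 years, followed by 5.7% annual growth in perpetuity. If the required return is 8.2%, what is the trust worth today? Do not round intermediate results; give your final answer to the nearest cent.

D_1 = 14161.00000
D_2 = 16851.59000
D_3 = 20053.39210
D_4 = 23863.53660
Terminal value at year 4: TV = D_4×(1+g_2)/(r−g_2) = 25223.75819/0.025 = 1008950.32741
P_0 = D_1/(1+r)^1 + D_2/(1+r)^2 + D_3/(1+r)^3 + D_4/(1+r)^4 + TV/(1+r)^4
    = 13087.80037 + 14394.16122 + 15830.91668 + 17411.08212 + 736140.55202 = 796864.51241

€796864.51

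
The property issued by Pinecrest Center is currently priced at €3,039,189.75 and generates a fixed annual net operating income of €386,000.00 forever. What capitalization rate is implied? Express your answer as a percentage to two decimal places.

P = C/r ⇒ r = C/P = €386,000.00/€3,039,189.75 = 0.127008

12.70%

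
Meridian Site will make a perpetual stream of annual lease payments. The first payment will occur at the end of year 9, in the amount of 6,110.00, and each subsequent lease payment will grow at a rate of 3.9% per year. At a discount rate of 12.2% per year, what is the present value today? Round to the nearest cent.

29310.30

Value at end of year 8: C₁ / (r − g) = 6,110.00 / (0.122 − 0.039) = 73,614.4578
Discount to today: PV = 73,614.4578 / (1 + 0.122)^8 = 73,614.4578 / 2.511556 = 29,310.30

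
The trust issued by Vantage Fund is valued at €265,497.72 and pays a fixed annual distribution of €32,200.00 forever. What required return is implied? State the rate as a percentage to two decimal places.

12.13%

P = C/r ⇒ r = C/P = €32,200.00/€265,497.72 = 0.121282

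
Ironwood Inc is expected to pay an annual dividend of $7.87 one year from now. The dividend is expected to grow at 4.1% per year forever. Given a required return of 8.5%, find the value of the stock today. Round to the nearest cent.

$178.86

Growing perpetuity: P = D₁ / (r − g) = $7.8700 / (0.085 − 0.041) = $178.86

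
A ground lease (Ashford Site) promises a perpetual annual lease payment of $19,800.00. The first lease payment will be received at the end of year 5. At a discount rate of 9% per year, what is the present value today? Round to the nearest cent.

$155853.55

Value at end of year 4: C / r = $19,800.00 / 0.09 = $220,000.0000
Discount to today: PV = $220,000.0000 / (1 + 0.09)^4 = $220,000.0000 / 1.411582 = $155,853.55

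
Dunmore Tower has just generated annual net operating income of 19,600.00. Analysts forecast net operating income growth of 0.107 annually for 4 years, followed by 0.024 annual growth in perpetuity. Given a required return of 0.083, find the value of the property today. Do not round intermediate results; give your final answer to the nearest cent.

D_1 = 21697.20000
D_2 = 24018.80040
D_3 = 26588.81204
D_4 = 29433.81493
Terminal value at year 4: TV = D_4×(1+g_2)/(r−g_2) = 30140.22649/0.059 = 510851.29644
P_0 = D_1/(1+r)^1 + D_2/(1+r)^2 + D_3/(1+r)^3 + D_4/(1+r)^4 + TV/(1+r)^4
    = 20034.34903 + 20478.32352 + 20932.13679 + 21396.00686 + 371347.64440 = 454188.46060

454188.46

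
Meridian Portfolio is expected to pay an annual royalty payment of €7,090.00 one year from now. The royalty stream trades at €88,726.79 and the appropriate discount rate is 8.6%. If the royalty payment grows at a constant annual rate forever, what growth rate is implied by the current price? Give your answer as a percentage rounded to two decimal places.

0.61%

P = D₁/(r−g) ⇒ g = r − D₁/P = 0.086 − €7,090.00/€88,726.79 = 0.006092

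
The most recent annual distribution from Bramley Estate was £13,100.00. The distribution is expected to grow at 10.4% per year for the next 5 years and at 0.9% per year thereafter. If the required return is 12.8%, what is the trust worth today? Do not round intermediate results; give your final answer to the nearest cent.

£161186.44

D_1 = 14462.40000
D_2 = 15966.48960
D_3 = 17627.00452
D_4 = 19460.21299
D_5 = 21484.07514
Terminal value at year 5: TV = D_5×(1+g_2)/(r−g_2) = 21677.43182/0.119 = 182163.29257
P_0 = D_1/(1+r)^1 + D_2/(1+r)^2 + D_3/(1+r)^3 + D_4/(1+r)^4 + D_5/(1+r)^5 + TV/(1+r)^5
    = 12821.27660 + 12548.48348 + 12281.49447 + 12020.18607 + 11764.43743 + 99750.56614 = 161186.44419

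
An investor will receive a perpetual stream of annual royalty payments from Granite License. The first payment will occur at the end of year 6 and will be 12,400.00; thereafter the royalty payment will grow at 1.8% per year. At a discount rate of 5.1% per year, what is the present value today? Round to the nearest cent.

293017.91

Value at end of year 5: C₁ / (r − g) = 12,400.00 / (0.051 − 0.018) = 375,757.5758
Discount to today: PV = 375,757.5758 / (1 + 0.051)^5 = 375,757.5758 / 1.282371 = 293,017.91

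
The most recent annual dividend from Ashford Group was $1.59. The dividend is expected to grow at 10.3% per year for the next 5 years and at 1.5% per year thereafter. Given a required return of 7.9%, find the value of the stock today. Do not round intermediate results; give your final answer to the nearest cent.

$36.64

D_1 = 1.75377
D_2 = 1.93441
D_3 = 2.13365
D_4 = 2.35342
D_5 = 2.59582
Terminal value at year 5: TV = D_5×(1+g_2)/(r−g_2) = 2.63476/0.064 = 41.16809
P_0 = D_1/(1+r)^1 + D_2/(1+r)^2 + D_3/(1+r)^3 + D_4/(1+r)^4 + D_5/(1+r)^5 + TV/(1+r)^5
    = 1.62537 + 1.66152 + 1.69848 + 1.73625 + 1.77487 + 28.14839 = 36.64488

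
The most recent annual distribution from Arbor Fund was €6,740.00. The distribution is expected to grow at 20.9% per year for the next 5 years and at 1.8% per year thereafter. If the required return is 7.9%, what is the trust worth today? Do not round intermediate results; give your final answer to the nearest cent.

€246679.17

D_1 = 8148.66000
D_2 = 9851.72994
D_3 = 11910.74150
D_4 = 14400.08647
D_5 = 17409.70454
Terminal value at year 5: TV = D_5×(1+g_2)/(r−g_2) = 17723.07922/0.061 = 290542.28237
P_0 = D_1/(1+r)^1 + D_2/(1+r)^2 + D_3/(1+r)^3 + D_4/(1+r)^4 + D_5/(1+r)^5 + TV/(1+r)^5
    = 7552.04819 + 8461.93352 + 9481.44358 + 10623.78618 + 11903.76042 + 198656.19845 = 246679.17034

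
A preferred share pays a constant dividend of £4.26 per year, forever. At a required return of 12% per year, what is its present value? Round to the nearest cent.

£35.50

Level perpetuity: PV = C / r = £4.26 / 0.12 = £35.50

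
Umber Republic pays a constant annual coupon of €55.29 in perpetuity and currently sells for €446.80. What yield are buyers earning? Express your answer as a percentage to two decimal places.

P = C/r ⇒ r = C/P = €55.29/€446.80 = 0.123747

12.37%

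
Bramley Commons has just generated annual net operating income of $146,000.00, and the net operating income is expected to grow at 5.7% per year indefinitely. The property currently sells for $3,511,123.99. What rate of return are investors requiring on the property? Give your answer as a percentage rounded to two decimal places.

D₁ = $146,000.00 × 1.057 = $154,322.0000
P = D₁/(r − g) ⇒ r = D₁/P + g = $154,322.0000/$3,511,123.99 + 0.057 = 0.043952 + 0.057 = 0.100952

10.10%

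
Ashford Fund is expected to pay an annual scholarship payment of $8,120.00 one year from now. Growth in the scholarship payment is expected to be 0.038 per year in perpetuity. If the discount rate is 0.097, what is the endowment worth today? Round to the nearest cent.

Growing perpetuity: P = D₁ / (r − g) = $8,120.0000 / (0.097 − 0.038) = $137,627.12

$137627.12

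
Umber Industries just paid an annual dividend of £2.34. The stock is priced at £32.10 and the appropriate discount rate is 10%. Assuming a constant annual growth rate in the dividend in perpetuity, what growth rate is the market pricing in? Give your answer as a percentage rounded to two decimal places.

P = D₀(1+g)/(r−g) ⇒ P(r−g) = D₀(1+g) ⇒ g(P+D₀) = P·r − D₀
g = (P·r − D₀)/(P + D₀) = (£32.10×0.1 − £2.34) / (£32.10 + £2.34) = 0.025261

2.53%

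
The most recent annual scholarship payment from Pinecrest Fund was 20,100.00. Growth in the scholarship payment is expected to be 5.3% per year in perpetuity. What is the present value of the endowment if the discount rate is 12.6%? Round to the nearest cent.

D₁ = D₀ × (1 + g) = 20,100.00 × 1.053 = 21,165.3000
Growing perpetuity: P = D₁ / (r − g) = 21,165.3000 / (0.126 − 0.053) = 289,935.62

289935.62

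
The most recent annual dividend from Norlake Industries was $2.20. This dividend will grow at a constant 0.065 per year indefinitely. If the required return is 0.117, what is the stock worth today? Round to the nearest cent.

$45.06

D₁ = D₀ × (1 + g) = $2.20 × 1.065 = $2.3430
Growing perpetuity: P = D₁ / (r − g) = $2.3430 / (0.117 − 0.065) = $45.06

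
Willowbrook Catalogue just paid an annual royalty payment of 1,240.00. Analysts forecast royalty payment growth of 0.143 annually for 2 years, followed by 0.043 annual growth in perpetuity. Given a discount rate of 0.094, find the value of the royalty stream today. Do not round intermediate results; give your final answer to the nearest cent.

D_1 = 1417.32000
D_2 = 1619.99676
Terminal value at year 2: TV = D_2×(1+g_2)/(r−g_2) = 1689.65662/0.051 = 33130.52197
P_0 = D_1/(1+r)^1 + D_2/(1+r)^2 + TV/(1+r)^2
    = 1295.53931 + 1353.56620 + 27681.75587 = 30330.86138

30330.86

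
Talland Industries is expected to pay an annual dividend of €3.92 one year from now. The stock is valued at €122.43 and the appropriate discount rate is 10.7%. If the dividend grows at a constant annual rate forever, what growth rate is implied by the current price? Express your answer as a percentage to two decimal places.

P = D₁/(r−g) ⇒ g = r − D₁/P = 0.107 − €3.92/€122.43 = 0.074982

7.50%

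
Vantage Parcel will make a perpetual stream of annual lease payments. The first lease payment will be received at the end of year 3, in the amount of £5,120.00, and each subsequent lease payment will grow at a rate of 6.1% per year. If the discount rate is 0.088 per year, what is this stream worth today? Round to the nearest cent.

Value at end of year 2: C₁ / (r − g) = £5,120.00 / (0.088 − 0.061) = £189,629.6296
Discount to today: PV = £189,629.6296 / (1 + 0.088)^2 = £189,629.6296 / 1.183744 = £160,194.80

£160194.80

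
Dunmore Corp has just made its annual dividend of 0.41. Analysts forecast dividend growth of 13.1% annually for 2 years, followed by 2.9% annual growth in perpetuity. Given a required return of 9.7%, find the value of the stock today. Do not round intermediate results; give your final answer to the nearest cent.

7.45

D_1 = 0.46371
D_2 = 0.52446
Terminal value at year 2: TV = D_2×(1+g_2)/(r−g_2) = 0.53967/0.068 = 7.93625
P_0 = D_1/(1+r)^1 + D_2/(1+r)^2 + TV/(1+r)^2
    = 0.42271 + 0.43581 + 6.59481 = 7.45333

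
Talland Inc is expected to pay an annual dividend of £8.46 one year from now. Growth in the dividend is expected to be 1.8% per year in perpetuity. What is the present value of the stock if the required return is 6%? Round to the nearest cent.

Growing perpetuity: P = D₁ / (r − g) = £8.4600 / (0.06 − 0.018) = £201.43

£201.43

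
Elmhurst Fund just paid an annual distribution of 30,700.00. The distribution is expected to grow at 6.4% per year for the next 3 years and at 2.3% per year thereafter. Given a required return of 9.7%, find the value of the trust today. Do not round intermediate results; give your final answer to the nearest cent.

D_1 = 32664.80000
D_2 = 34755.34720
D_3 = 36979.68942
Terminal value at year 3: TV = D_3×(1+g_2)/(r−g_2) = 37830.22228/0.074 = 511219.21997
P_0 = D_1/(1+r)^1 + D_2/(1+r)^2 + D_3/(1+r)^3 + TV/(1+r)^3
    = 29776.48131 + 28880.74395 + 28011.95220 + 387246.31221 = 473915.48967

473915.49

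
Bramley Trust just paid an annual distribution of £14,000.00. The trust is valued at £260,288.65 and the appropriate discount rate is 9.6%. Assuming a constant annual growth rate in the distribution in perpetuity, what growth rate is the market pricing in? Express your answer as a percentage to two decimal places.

4.01%

P = D₀(1+g)/(r−g) ⇒ P(r−g) = D₀(1+g) ⇒ g(P+D₀) = P·r − D₀
g = (P·r − D₀)/(P + D₀) = (£260,288.65×0.096 − £14,000.00) / (£260,288.65 + £14,000.00) = 0.040059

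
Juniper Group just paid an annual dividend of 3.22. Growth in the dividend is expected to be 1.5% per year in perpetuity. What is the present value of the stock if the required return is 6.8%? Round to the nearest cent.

D₁ = D₀ × (1 + g) = 3.22 × 1.015 = 3.2683
Growing perpetuity: P = D₁ / (r − g) = 3.2683 / (0.068 − 0.015) = 61.67

61.67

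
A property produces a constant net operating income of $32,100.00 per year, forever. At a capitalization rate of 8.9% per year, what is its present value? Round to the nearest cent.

Level perpetuity: PV = C / r = $32,100.00 / 0.089 = $360,674.16

$360674.16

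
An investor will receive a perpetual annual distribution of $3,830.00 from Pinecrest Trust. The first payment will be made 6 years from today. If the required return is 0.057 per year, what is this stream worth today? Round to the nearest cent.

$50927.10

Value at end of year 5: C / r = $3,830.00 / 0.057 = $67,192.9825
Discount to today: PV = $67,192.9825 / (1 + 0.057)^5 = $67,192.9825 / 1.319395 = $50,927.10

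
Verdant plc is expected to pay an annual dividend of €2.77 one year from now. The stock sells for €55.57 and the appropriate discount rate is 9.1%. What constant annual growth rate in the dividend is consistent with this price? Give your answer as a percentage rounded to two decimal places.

4.12%

P = D₁/(r−g) ⇒ g = r − D₁/P = 0.091 − €2.77/€55.57 = 0.041153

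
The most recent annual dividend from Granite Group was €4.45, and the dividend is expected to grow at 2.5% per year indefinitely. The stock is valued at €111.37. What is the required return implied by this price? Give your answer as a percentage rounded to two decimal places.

6.60%

D₁ = €4.45 × 1.025 = €4.5613
P = D₁/(r − g) ⇒ r = D₁/P + g = €4.5613/€111.37 + 0.025 = 0.040956 + 0.025 = 0.065956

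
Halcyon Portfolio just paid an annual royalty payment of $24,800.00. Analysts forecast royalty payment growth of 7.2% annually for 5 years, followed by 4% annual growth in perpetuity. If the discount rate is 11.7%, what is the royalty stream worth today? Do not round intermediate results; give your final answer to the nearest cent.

D_1 = 26585.60000
D_2 = 28499.76320
D_3 = 30551.74615
D_4 = 32751.47187
D_5 = 35109.57785
Terminal value at year 5: TV = D_5×(1+g_2)/(r−g_2) = 36513.96096/0.077 = 474207.28522
P_0 = D_1/(1+r)^1 + D_2/(1+r)^2 + D_3/(1+r)^3 + D_4/(1+r)^4 + D_5/(1+r)^5 + TV/(1+r)^5
    = 23800.89526 + 22842.04093 + 21921.81546 + 21038.66265 + 20191.08895 + 272710.81179 = 382505.31503

$382505.32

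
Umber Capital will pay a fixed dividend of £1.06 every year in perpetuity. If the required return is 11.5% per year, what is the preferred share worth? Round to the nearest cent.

£9.22

Level perpetuity: PV = C / r = £1.06 / 0.115 = £9.22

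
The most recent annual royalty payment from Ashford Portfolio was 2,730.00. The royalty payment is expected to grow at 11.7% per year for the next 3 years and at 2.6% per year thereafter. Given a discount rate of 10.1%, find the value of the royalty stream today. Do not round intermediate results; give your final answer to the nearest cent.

D_1 = 3049.41000
D_2 = 3406.19097
D_3 = 3804.71531
Terminal value at year 3: TV = D_3×(1+g_2)/(r−g_2) = 3903.63791/0.075 = 52048.50549
P_0 = D_1/(1+r)^1 + D_2/(1+r)^2 + D_3/(1+r)^3 + TV/(1+r)^3
    = 2769.67302 + 2809.92259 + 2850.75707 + 38998.35666 = 47428.70934

47428.71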